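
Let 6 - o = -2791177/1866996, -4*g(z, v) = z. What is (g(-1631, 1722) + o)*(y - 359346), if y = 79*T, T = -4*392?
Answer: -93654989931074/466749 ≈ -2.0065e+8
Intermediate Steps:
T = -1568
g(z, v) = -z/4
o = 13993153/1866996 (o = 6 - (-2791177)/1866996 = 6 - 1*(-2791177/1866996) = 6 + 2791177/1866996 = 13993153/1866996 ≈ 7.4950)
y = -123872 (y = 79*(-1568) = -123872)
(g(-1631, 1722) + o)*(y - 359346) = (-1/4*(-1631) + 13993153/1866996)*(-123872 - 359346) = (1631/4 + 13993153/1866996)*(-483218) = (193815193/466749)*(-483218) = -93654989931074/466749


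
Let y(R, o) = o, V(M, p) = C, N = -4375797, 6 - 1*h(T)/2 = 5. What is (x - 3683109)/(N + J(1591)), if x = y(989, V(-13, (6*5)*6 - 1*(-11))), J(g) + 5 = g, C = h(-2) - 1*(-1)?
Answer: 3683106/4374211 ≈ 0.84200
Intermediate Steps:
h(T) = 2 (h(T) = 12 - 2*5 = 12 - 10 = 2)
C = 3 (C = 2 - 1*(-1) = 2 + 1 = 3)
V(M, p) = 3
J(g) = -5 + g
x = 3
(x - 3683109)/(N + J(1591)) = (3 - 3683109)/(-4375797 + (-5 + 1591)) = -3683106/(-4375797 + 1586) = -3683106/(-4374211) = -3683106*(-1/4374211) = 3683106/4374211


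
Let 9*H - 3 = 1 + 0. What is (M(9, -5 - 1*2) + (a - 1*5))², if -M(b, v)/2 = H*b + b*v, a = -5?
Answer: 11664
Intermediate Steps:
H = 4/9 (H = ⅓ + (1 + 0)/9 = ⅓ + (⅑)*1 = ⅓ + ⅑ = 4/9 ≈ 0.44444)
M(b, v) = -8*b/9 - 2*b*v (M(b, v) = -2*(4*b/9 + b*v) = -8*b/9 - 2*b*v)
(M(9, -5 - 1*2) + (a - 1*5))² = (-2/9*9*(4 + 9*(-5 - 1*2)) + (-5 - 1*5))² = (-2/9*9*(4 + 9*(-5 - 2)) + (-5 - 5))² = (-2/9*9*(4 + 9*(-7)) - 10)² = (-2/9*9*(4 - 63) - 10)² = (-2/9*9*(-59) - 10)² = (118 - 10)² = 108² = 11664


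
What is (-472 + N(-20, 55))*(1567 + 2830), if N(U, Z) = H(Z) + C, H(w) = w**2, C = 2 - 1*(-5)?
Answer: 11256320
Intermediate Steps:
C = 7 (C = 2 + 5 = 7)
N(U, Z) = 7 + Z**2 (N(U, Z) = Z**2 + 7 = 7 + Z**2)
(-472 + N(-20, 55))*(1567 + 2830) = (-472 + (7 + 55**2))*(1567 + 2830) = (-472 + (7 + 3025))*4397 = (-472 + 3032)*4397 = 2560*4397 = 11256320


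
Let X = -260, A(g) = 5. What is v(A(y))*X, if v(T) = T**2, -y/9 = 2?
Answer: -6500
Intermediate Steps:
y = -18 (y = -9*2 = -18)
v(A(y))*X = 5**2*(-260) = 25*(-260) = -6500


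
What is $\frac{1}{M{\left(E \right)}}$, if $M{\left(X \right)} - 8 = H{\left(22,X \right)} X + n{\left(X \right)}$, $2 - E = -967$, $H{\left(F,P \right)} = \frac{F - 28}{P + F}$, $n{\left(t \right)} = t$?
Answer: $\frac{991}{962393} \approx 0.0010297$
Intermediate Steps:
$H{\left(F,P \right)} = \frac{-28 + F}{F + P}$
$E = 969$ ($E = 2 - -967 = 2 + 967 = 969$)
$M{\left(X \right)} = 8 + X - \frac{6 X}{22 + X}$ ($M{\left(X \right)} = 8 + \left(\frac{-28 + 22}{22 + X} X + X\right) = 8 + \left(\frac{1}{22 + X} \left(-6\right) X + X\right) = 8 + \left(- \frac{6}{22 + X} X + X\right) = 8 + \left(- \frac{6 X}{22 + X} + X\right) = 8 + \left(X - \frac{6 X}{22 + X}\right) = 8 + X - \frac{6 X}{22 + X}$)
$\frac{1}{M{\left(E \right)}} = \frac{1}{\frac{1}{22 + 969} \left(176 + 969^{2} + 24 \cdot 969\right)} = \frac{1}{\frac{1}{991} \left(176 + 938961 + 23256\right)} = \frac{1}{\frac{1}{991} \cdot 962393} = \frac{1}{\frac{962393}{991}} = \frac{991}{962393}$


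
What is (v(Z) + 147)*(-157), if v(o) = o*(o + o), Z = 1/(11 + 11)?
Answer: -5585275/242 ≈ -23080.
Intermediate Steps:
Z = 1/22 ≈ 0.045455
v(o) = 2*o² (v(o) = o*(2*o) = 2*o²)
(v(Z) + 147)*(-157) = (2*(1/22)² + 147)*(-157) = (2*(1/484) + 147)*(-157) = (1/242 + 147)*(-157) = (35575/242)*(-157) = -5585275/242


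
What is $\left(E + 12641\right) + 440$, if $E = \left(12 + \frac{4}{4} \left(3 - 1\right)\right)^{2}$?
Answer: $13277$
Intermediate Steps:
$E = 196$ ($E = \left(12 + 4 \cdot \frac{1}{4} \left(3 + \left(-2 + 1\right)\right)\right)^{2} = \left(12 + 1 \left(3 - 1\right)\right)^{2} = \left(12 + 1 \cdot 2\right)^{2} = \left(12 + 2\right)^{2} = 14^{2} = 196$)
$\left(E + 12641\right) + 440 = \left(196 + 12641\right) + 440 = 12837 + 440 = 13277$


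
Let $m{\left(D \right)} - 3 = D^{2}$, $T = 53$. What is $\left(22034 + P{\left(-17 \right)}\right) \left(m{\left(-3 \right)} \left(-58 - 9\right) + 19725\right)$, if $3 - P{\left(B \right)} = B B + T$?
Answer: $410491095$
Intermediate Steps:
$P{\left(B \right)} = -50 - B^{2}$ ($P{\left(B \right)} = 3 - \left(B B + 53\right) = 3 - \left(B^{2} + 53\right) = 3 - \left(53 + B^{2}\right) = -50 - B^{2}$)
$m{\left(D \right)} = 3 + D^{2}$
$\left(22034 + P{\left(-17 \right)}\right) \left(m{\left(-3 \right)} \left(-58 - 9\right) + 19725\right) = \left(22034 - 339\right) \left(\left(3 + \left(-3\right)^{2}\right) \left(-58 - 9\right) + 19725\right) = \left(22034 - 339\right) \left(\left(3 + 9\right) \left(-67\right) + 19725\right) = \left(22034 - 339\right) \left(12 \left(-67\right) + 19725\right) = \left(22034 - 339\right) \left(-804 + 19725\right) = 21695 \cdot 18921 = 410491095$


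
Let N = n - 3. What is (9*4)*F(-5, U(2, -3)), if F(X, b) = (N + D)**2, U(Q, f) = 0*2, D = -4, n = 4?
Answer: 324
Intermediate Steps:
N = 1 (N = 4 - 3 = 1)
U(Q, f) = 0
F(X, b) = 9 (F(X, b) = (1 - 4)**2 = (-3)**2 = 9)
(9*4)*F(-5, U(2, -3)) = (9*4)*9 = 36*9 = 324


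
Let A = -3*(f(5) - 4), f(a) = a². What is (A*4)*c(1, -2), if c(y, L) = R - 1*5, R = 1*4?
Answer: 252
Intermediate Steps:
A = -63 (A = -3*(5² - 4) = -3*(25 - 4) = -3*21 = -63)
R = 4
c(y, L) = -1 (c(y, L) = 4 - 1*5 = 4 - 5 = -1)
(A*4)*c(1, -2) = -63*4*(-1) = -252*(-1) = 252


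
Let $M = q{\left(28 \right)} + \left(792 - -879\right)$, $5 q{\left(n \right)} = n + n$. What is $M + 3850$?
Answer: $\frac{27661}{5} \approx 5532.2$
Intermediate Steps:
$q{\left(n \right)} = \frac{2 n}{5}$ ($q{\left(n \right)} = \frac{n + n}{5} = \frac{2 n}{5}$)
$M = \frac{8411}{5}$ ($M = \frac{2}{5} \cdot 28 + \left(792 - -879\right) = \frac{56}{5} + \left(792 + 879\right) = \frac{56}{5} + 1671 = \frac{8411}{5} \approx 1682.2$)
$M + 3850 = \frac{8411}{5} + 3850 = \frac{27661}{5}$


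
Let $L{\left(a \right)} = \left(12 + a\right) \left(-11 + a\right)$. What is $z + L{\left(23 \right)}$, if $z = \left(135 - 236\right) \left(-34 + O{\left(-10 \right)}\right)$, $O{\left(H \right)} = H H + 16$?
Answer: $-7862$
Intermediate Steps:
$O{\left(H \right)} = 16 + H^{2}$ ($O{\left(H \right)} = H^{2} + 16 = 16 + H^{2}$)
$L{\left(a \right)} = \left(-11 + a\right) \left(12 + a\right)$
$z = -8282$ ($z = \left(135 - 236\right) \left(-34 + \left(16 + \left(-10\right)^{2}\right)\right) = - 101 \left(-34 + \left(16 + 100\right)\right) = - 101 \left(-34 + 116\right) = \left(-101\right) 82 = -8282$)
$z + L{\left(23 \right)} = -8282 + \left(-132 + 23 + 23^{2}\right) = -8282 + \left(-132 + 23 + 529\right) = -8282 + 420 = -7862$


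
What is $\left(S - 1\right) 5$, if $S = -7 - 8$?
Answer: $-80$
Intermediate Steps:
$S = -15$ ($S = -7 - 8 = -15$)
$\left(S - 1\right) 5 = \left(-15 - 1\right) 5 = \left(-16\right) 5 = -80$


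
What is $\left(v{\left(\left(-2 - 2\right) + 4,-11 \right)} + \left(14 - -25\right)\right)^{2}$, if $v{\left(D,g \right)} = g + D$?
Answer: $784$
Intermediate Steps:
$v{\left(D,g \right)} = D + g$
$\left(v{\left(\left(-2 - 2\right) + 4,-11 \right)} + \left(14 - -25\right)\right)^{2} = \left(\left(\left(\left(-2 - 2\right) + 4\right) - 11\right) + \left(14 - -25\right)\right)^{2} = \left(\left(\left(-4 + 4\right) - 11\right) + \left(14 + 25\right)\right)^{2} = \left(\left(0 - 11\right) + 39\right)^{2} = \left(-11 + 39\right)^{2} = 28^{2} = 784$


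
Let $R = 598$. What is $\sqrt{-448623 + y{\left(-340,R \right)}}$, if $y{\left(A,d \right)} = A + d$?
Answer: $i \sqrt{448365} \approx 669.6 i$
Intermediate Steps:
$\sqrt{-448623 + y{\left(-340,R \right)}} = \sqrt{-448623 + \left(-340 + 598\right)} = \sqrt{-448623 + 258} = \sqrt{-448365} = i \sqrt{448365}$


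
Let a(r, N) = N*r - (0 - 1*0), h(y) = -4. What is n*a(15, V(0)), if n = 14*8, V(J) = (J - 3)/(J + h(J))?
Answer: 1260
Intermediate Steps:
V(J) = (-3 + J)/(-4 + J) (V(J) = (J - 3)/(J - 4) = (-3 + J)/(-4 + J))
n = 112
a(r, N) = N*r (a(r, N) = N*r - (0 + 0) = N*r - 1*0 = N*r + 0 = N*r)
n*a(15, V(0)) = 112*(((-3 + 0)/(-4 + 0))*15) = 112*((-3/(-4))*15) = 112*(-¼*(-3)*15) = 112*((¾)*15) = 112*(45/4) = 1260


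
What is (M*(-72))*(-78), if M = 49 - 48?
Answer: 5616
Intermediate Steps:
M = 1
(M*(-72))*(-78) = (1*(-72))*(-78) = -72*(-78) = 5616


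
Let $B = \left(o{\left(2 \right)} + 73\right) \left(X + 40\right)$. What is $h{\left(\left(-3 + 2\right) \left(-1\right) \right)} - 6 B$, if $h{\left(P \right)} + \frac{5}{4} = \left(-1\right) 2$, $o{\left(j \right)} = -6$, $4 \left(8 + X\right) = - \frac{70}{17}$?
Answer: $- \frac{846833}{68} \approx -12453.0$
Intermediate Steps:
$X = - \frac{307}{34}$ ($X = -8 + \frac{\left(-70\right) \frac{1}{17}}{4} = -8 + \frac{1}{4} \left(- \frac{70}{17}\right) = -8 - \frac{35}{34} = - \frac{307}{34} \approx -9.0294$)
$B = \frac{70551}{34}$ ($B = \left(-6 + 73\right) \left(- \frac{307}{34} + 40\right) = 67 \cdot \frac{1053}{34} = \frac{70551}{34} \approx 2075.0$)
$h{\left(P \right)} = - \frac{13}{4}$ ($h{\left(P \right)} = - \frac{5}{4} - 2 = - \frac{13}{4}$)
$h{\left(\left(-3 + 2\right) \left(-1\right) \right)} - 6 B = - \frac{13}{4} - \frac{211653}{17} = - \frac{846833}{68}$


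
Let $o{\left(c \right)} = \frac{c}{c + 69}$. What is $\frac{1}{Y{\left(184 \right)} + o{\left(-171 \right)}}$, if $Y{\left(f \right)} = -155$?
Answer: $- \frac{34}{5213} \approx -0.0065222$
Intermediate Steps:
$o{\left(c \right)} = \frac{c}{69 + c}$
$\frac{1}{Y{\left(184 \right)} + o{\left(-171 \right)}} = \frac{1}{-155 - \frac{171}{69 - 171}} = \frac{1}{-155 - \frac{171}{-102}} = \frac{1}{-155 - - \frac{57}{34}} = \frac{1}{-155 + \frac{57}{34}} = \frac{1}{- \frac{5213}{34}} = - \frac{34}{5213}$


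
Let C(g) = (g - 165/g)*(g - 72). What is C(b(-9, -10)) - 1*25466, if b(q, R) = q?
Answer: -26222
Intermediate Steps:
C(g) = (-72 + g)*(g - 165/g) (C(g) = (g - 165/g)*(-72 + g) = (-72 + g)*(g - 165/g))
C(b(-9, -10)) - 1*25466 = (-165 + (-9)² - 72*(-9) + 11880/(-9)) - 1*25466 = (-165 + 81 + 648 + 11880*(-⅑)) - 25466 = (-165 + 81 + 648 - 1320) - 25466 = -756 - 25466 = -26222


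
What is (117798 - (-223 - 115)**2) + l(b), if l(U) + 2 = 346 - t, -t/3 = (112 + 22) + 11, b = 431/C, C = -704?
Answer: 4333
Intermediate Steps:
b = -431/704 (b = 431/(-704) = 431*(-1/704) = -431/704 ≈ -0.61222)
t = -435 (t = -3*((112 + 22) + 11) = -3*(134 + 11) = -3*145 = -435)
l(U) = 779 (l(U) = -2 + (346 - 1*(-435)) = -2 + (346 + 435) = -2 + 781 = 779)
(117798 - (-223 - 115)**2) + l(b) = (117798 - (-223 - 115)**2) + 779 = (117798 - 1*(-338)**2) + 779 = (117798 - 1*114244) + 779 = (117798 - 114244) + 779 = 3554 + 779 = 4333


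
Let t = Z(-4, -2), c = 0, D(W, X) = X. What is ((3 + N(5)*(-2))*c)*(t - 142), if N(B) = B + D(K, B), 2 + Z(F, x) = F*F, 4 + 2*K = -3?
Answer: 0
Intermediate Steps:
K = -7/2 (K = -2 + (1/2)*(-3) = -2 - 3/2 = -7/2 ≈ -3.5000)
Z(F, x) = -2 + F**2 (Z(F, x) = -2 + F*F = -2 + F**2)
N(B) = 2*B (N(B) = B + B = 2*B)
t = 14 (t = -2 + (-4)**2 = -2 + 16 = 14)
((3 + N(5)*(-2))*c)*(t - 142) = ((3 + (2*5)*(-2))*0)*(14 - 142) = ((3 + 10*(-2))*0)*(-128) = ((3 - 20)*0)*(-128) = -17*0*(-128) = 0*(-128) = 0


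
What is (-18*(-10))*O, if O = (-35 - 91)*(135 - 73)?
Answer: -1406160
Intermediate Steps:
O = -7812 (O = -126*62 = -7812)
(-18*(-10))*O = -18*(-10)*(-7812) = 180*(-7812) = -1406160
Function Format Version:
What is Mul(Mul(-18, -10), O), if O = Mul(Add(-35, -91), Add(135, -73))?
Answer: -1406160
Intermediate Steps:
O = -7812 (O = Mul(-126, 62) = -7812)
Mul(Mul(-18, -10), O) = Mul(Mul(-18, -10), -7812) = Mul(180, -7812) = -1406160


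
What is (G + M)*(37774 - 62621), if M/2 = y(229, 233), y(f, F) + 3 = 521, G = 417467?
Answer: -10398544041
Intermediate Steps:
y(f, F) = 518 (y(f, F) = -3 + 521 = 518)
M = 1036 (M = 2*518 = 1036)
(G + M)*(37774 - 62621) = (417467 + 1036)*(37774 - 62621) = 418503*(-24847) = -10398544041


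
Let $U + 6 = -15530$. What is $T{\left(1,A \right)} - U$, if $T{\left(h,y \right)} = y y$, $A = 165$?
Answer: $42761$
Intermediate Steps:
$T{\left(h,y \right)} = y^{2}$
$U = -15536$ ($U = -6 - 15530 = -15536$)
$T{\left(1,A \right)} - U = 165^{2} - -15536 = 27225 + 15536 = 42761$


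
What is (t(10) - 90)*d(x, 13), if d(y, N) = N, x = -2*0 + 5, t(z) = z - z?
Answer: -1170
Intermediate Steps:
t(z) = 0
x = 5 (x = 0 + 5 = 5)
(t(10) - 90)*d(x, 13) = (0 - 90)*13 = -90*13 = -1170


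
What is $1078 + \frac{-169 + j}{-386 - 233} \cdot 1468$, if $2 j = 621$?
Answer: $\frac{459560}{619} \approx 742.42$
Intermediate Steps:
$j = \frac{621}{2}$ ($j = \frac{1}{2} \cdot 621 = \frac{621}{2} \approx 310.5$)
$1078 + \frac{-169 + j}{-386 - 233} \cdot 1468 = 1078 + \frac{-169 + \frac{621}{2}}{-386 - 233} \cdot 1468 = 1078 + \frac{283}{2 \left(-619\right)} 1468 = 1078 + \frac{283}{2} \left(- \frac{1}{619}\right) 1468 = 1078 - \frac{207722}{619} = \frac{459560}{619}$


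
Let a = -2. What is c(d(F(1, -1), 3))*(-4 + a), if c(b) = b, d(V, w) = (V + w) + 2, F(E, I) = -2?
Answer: -18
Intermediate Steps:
d(V, w) = 2 + V + w
c(d(F(1, -1), 3))*(-4 + a) = (2 - 2 + 3)*(-4 - 2) = 3*(-6) = -18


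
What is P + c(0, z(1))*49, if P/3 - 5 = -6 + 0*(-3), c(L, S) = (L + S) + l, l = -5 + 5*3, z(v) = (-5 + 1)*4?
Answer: -297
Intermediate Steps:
z(v) = -16 (z(v) = -4*4 = -16)
l = 10 (l = -5 + 15 = 10)
c(L, S) = 10 + L + S (c(L, S) = (L + S) + 10 = 10 + L + S)
P = -3 (P = 15 + 3*(-6 + 0*(-3)) = 15 + 3*(-6 + 0) = 15 + 3*(-6) = 15 - 18 = -3)
P + c(0, z(1))*49 = -3 + (10 + 0 - 16)*49 = -3 - 6*49 = -3 - 294 = -297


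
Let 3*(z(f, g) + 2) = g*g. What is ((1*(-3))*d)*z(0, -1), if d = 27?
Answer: 135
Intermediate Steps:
z(f, g) = -2 + g²/3 (z(f, g) = -2 + (g*g)/3 = -2 + g²/3)
((1*(-3))*d)*z(0, -1) = ((1*(-3))*27)*(-2 + (⅓)*(-1)²) = (-3*27)*(-2 + (⅓)*1) = -81*(-2 + ⅓) = -81*(-5/3) = 135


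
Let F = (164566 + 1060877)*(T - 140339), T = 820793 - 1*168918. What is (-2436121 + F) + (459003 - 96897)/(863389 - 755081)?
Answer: 33946747603085411/54154 ≈ 6.2686e+11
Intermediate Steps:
T = 651875 (T = 820793 - 168918 = 651875)
F = 626858210448 (F = (164566 + 1060877)*(651875 - 140339) = 1225443*511536 = 626858210448)
(-2436121 + F) + (459003 - 96897)/(863389 - 755081) = (-2436121 + 626858210448) + (459003 - 96897)/(863389 - 755081) = 626855774327 + 362106/108308 = 626855774327 + 362106*(1/108308) = 626855774327 + 181053/54154 = 33946747603085411/54154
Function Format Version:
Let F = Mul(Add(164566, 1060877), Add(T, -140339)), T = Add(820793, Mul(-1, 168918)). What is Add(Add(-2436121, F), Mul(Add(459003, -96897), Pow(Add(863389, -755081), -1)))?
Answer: Rational(33946747603085411, 54154) ≈ 6.2686e+11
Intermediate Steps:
T = 651875 (T = Add(820793, -168918) = 651875)
F = 626858210448 (F = Mul(Add(164566, 1060877), Add(651875, -140339)) = Mul(1225443, 511536) = 626858210448)
Add(Add(-2436121, F), Mul(Add(459003, -96897), Pow(Add(863389, -755081), -1))) = Add(Add(-2436121, 626858210448), Mul(Add(459003, -96897), Pow(Add(863389, -755081), -1))) = Add(626855774327, Mul(362106, Pow(108308, -1))) = Add(626855774327, Mul(362106, Rational(1, 108308))) = Add(626855774327, Rational(181053, 54154)) = Rational(33946747603085411, 54154)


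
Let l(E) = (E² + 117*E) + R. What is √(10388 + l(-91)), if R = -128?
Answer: √7894 ≈ 88.848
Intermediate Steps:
l(E) = -128 + E² + 117*E (l(E) = (E² + 117*E) - 128 = -128 + E² + 117*E)
√(10388 + l(-91)) = √(10388 + (-128 + (-91)² + 117*(-91))) = √(10388 + (-128 + 8281 - 10647)) = √(10388 - 2494) = √7894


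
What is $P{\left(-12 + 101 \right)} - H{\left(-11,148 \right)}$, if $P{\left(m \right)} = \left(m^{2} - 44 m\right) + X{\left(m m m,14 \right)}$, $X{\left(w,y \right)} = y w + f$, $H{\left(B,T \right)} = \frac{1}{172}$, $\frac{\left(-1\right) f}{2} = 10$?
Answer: $\frac{1698250771}{172} \approx 9.8736 \cdot 10^{6}$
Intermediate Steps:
$f = -20$ ($f = \left(-2\right) 10 = -20$)
$H{\left(B,T \right)} = \frac{1}{172}$
$X{\left(w,y \right)} = -20 + w y$ ($X{\left(w,y \right)} = y w - 20 = w y - 20 = -20 + w y$)
$P{\left(m \right)} = -20 + m^{2} - 44 m + 14 m^{3}$ ($P{\left(m \right)} = \left(m^{2} - 44 m\right) + \left(-20 + m m m 14\right) = \left(m^{2} - 44 m\right) + \left(-20 + m^{2} m 14\right) = \left(m^{2} - 44 m\right) + \left(-20 + m^{3} \cdot 14\right) = \left(m^{2} - 44 m\right) + \left(-20 + 14 m^{3}\right) = -20 + m^{2} - 44 m + 14 m^{3}$)
$P{\left(-12 + 101 \right)} - H{\left(-11,148 \right)} = \left(-20 + \left(-12 + 101\right)^{2} - 44 \left(-12 + 101\right) + 14 \left(-12 + 101\right)^{3}\right) - \frac{1}{172} = \left(-20 + 89^{2} - 3916 + 14 \cdot 89^{3}\right) - \frac{1}{172} = \left(-20 + 7921 - 3916 + 14 \cdot 704969\right) - \frac{1}{172} = \left(-20 + 7921 - 3916 + 9869566\right) - \frac{1}{172} = 9873551 - \frac{1}{172} = \frac{1698250771}{172}$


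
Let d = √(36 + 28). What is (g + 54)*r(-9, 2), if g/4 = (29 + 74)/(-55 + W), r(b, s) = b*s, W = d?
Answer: -38268/47 ≈ -814.21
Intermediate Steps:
d = 8 (d = √64 = 8)
W = 8
g = -412/47 (g = 4*((29 + 74)/(-55 + 8)) = 4*(103/(-47)) = 4*(103*(-1/47)) = 4*(-103/47) = -412/47 ≈ -8.7660)
(g + 54)*r(-9, 2) = (-412/47 + 54)*(-9*2) = (2126/47)*(-18) = -38268/47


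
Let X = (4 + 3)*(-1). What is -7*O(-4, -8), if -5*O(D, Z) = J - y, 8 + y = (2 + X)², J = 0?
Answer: -119/5 ≈ -23.800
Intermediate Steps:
X = -7 (X = 7*(-1) = -7)
y = 17 (y = -8 + (2 - 7)² = -8 + (-5)² = -8 + 25 = 17)
O(D, Z) = 17/5 (O(D, Z) = -(0 - 1*17)/5 = -(0 - 17)/5 = -⅕*(-17) = 17/5)
-7*O(-4, -8) = -7*17/5 = -119/5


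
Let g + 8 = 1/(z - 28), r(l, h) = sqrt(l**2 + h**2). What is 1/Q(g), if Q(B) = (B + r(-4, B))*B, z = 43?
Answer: -1/16 - sqrt(17761)/1904 ≈ -0.13249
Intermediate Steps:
r(l, h) = sqrt(h**2 + l**2)
g = -119/15 (g = -8 + 1/(43 - 28) = -8 + 1/15 = -119/15 ≈ -7.9333)
Q(B) = B*(B + sqrt(16 + B**2)) (Q(B) = (B + sqrt(B**2 + (-4)**2))*B = (B + sqrt(B**2 + 16))*B = (B + sqrt(16 + B**2))*B = B*(B + sqrt(16 + B**2)))
1/Q(g) = 1/(-119*(-119/15 + sqrt(16 + (-119/15)**2))/15) = 1/(-119*(-119/15 + sqrt(16 + 14161/225))/15) = 1/(-119*(-119/15 + sqrt(17761/225))/15) = 1/(-119*(-119/15 + sqrt(17761)/15)/15) = 1/(14161/225 - 119*sqrt(17761)/225)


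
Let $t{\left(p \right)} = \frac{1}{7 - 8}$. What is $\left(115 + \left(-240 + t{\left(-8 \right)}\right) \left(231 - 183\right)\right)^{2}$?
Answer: $131171209$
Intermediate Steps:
$t{\left(p \right)} = -1$ ($t{\left(p \right)} = \frac{1}{-1} = -1$)
$\left(115 + \left(-240 + t{\left(-8 \right)}\right) \left(231 - 183\right)\right)^{2} = \left(115 + \left(-240 - 1\right) \left(231 - 183\right)\right)^{2} = \left(115 - 11568\right)^{2} = \left(-11453\right)^{2} = 131171209$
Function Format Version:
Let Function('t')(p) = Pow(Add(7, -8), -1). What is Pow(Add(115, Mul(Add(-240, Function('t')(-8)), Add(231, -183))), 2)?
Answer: 131171209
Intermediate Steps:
Function('t')(p) = -1 (Function('t')(p) = Pow(-1, -1) = -1)
Pow(Add(115, Mul(Add(-240, Function('t')(-8)), Add(231, -183))), 2) = Pow(Add(115, Mul(Add(-240, -1), Add(231, -183))), 2) = Pow(Add(115, Mul(-241, 48)), 2) = Pow(Add(115, -11568), 2) = Pow(-11453, 2) = 131171209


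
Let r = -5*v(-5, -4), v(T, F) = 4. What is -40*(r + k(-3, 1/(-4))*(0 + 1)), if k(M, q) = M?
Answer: 920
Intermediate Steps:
r = -20 (r = -5*4 = -20)
-40*(r + k(-3, 1/(-4))*(0 + 1)) = -40*(-20 - 3*(0 + 1)) = -40*(-20 - 3*1) = -40*(-20 - 3) = -40*(-23) = 920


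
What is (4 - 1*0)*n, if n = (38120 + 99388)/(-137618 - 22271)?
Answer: -550032/159889 ≈ -3.4401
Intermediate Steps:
n = -137508/159889 (n = 137508/(-159889) = 137508*(-1/159889) = -137508/159889 ≈ -0.86002)
(4 - 1*0)*n = (4 - 1*0)*(-137508/159889) = (4 + 0)*(-137508/159889) = 4*(-137508/159889) = -550032/159889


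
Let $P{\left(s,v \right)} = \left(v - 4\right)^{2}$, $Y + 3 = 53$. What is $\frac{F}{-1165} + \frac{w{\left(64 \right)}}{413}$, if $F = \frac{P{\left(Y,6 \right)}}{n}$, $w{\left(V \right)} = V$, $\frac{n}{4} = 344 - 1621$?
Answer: $\frac{95213533}{614422165} \approx 0.15496$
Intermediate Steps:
$n = -5108$ ($n = 4 \left(344 - 1621\right) = 4 \left(-1277\right) = -5108$)
$Y = 50$ ($Y = -3 + 53 = 50$)
$P{\left(s,v \right)} = \left(-4 + v\right)^{2}$
$F = - \frac{1}{1277}$ ($F = \frac{\left(-4 + 6\right)^{2}}{-5108} = 2^{2} \left(- \frac{1}{5108}\right) = 4 \left(- \frac{1}{5108}\right) = - \frac{1}{1277} \approx -0.00078308$)
$\frac{F}{-1165} + \frac{w{\left(64 \right)}}{413} = - \frac{1}{1277 \left(-1165\right)} + \frac{64}{413} = \left(- \frac{1}{1277}\right) \left(- \frac{1}{1165}\right) + 64 \cdot \frac{1}{413} = \frac{1}{1487705} + \frac{64}{413} = \frac{95213533}{614422165}$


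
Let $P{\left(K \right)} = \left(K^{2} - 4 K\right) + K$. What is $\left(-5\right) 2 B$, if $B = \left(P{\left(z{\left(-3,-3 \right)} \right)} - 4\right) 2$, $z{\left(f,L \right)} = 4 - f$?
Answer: $-480$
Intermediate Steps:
$P{\left(K \right)} = K^{2} - 3 K$
$B = 48$ ($B = \left(\left(4 - -3\right) \left(-3 + \left(4 - -3\right)\right) - 4\right) 2 = \left(\left(4 + 3\right) \left(-3 + \left(4 + 3\right)\right) - 4\right) 2 = \left(7 \left(-3 + 7\right) - 4\right) 2 = \left(7 \cdot 4 - 4\right) 2 = \left(28 - 4\right) 2 = 24 \cdot 2 = 48$)
$\left(-5\right) 2 B = \left(-5\right) 2 \cdot 48 = \left(-10\right) 48 = -480$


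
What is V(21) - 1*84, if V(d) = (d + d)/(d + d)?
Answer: -83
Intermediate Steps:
V(d) = 1 (V(d) = (2*d)/((2*d)) = (2*d)*(1/(2*d)) = 1)
V(21) - 1*84 = 1 - 1*84 = 1 - 84 = -83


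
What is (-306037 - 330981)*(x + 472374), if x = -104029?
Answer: -234642395210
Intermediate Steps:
(-306037 - 330981)*(x + 472374) = (-306037 - 330981)*(-104029 + 472374) = -637018*368345 = -234642395210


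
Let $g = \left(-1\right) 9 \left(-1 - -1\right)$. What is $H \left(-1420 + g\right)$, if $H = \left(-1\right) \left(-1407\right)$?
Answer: $-1997940$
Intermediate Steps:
$H = 1407$
$g = 0$ ($g = - 9 \left(-1 + 1\right) = \left(-9\right) 0 = 0$)
$H \left(-1420 + g\right) = 1407 \left(-1420 + 0\right) = 1407 \left(-1420\right) = -1997940$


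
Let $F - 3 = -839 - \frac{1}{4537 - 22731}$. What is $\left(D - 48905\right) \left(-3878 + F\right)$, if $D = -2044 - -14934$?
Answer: $\frac{3088881037725}{18194} \approx 1.6977 \cdot 10^{8}$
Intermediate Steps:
$F = - \frac{15210183}{18194}$ ($F = 3 - \left(839 + \frac{1}{4537 - 22731}\right) = 3 - \frac{15264765}{18194} = - \frac{15210183}{18194} \approx -836.0$)
$D = 12890$ ($D = -2044 + 14934 = 12890$)
$\left(D - 48905\right) \left(-3878 + F\right) = \left(12890 - 48905\right) \left(-3878 - \frac{15210183}{18194}\right) = \left(-36015\right) \left(- \frac{85766515}{18194}\right) = \frac{3088881037725}{18194}$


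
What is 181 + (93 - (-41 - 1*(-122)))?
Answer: 193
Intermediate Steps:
181 + (93 - (-41 - 1*(-122))) = 181 + (93 - (-41 + 122)) = 181 + (93 - 1*81) = 181 + (93 - 81) = 181 + 12 = 193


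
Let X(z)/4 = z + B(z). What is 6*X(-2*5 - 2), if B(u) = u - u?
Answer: -288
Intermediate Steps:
B(u) = 0
X(z) = 4*z (X(z) = 4*(z + 0) = 4*z)
6*X(-2*5 - 2) = 6*(4*(-2*5 - 2)) = 6*(4*(-10 - 2)) = 6*(4*(-12)) = 6*(-48) = -288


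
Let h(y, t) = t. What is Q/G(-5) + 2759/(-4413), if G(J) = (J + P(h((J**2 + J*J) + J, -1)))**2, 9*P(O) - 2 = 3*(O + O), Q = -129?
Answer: -52735796/10595613 ≈ -4.9771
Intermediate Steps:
P(O) = 2/9 + 2*O/3 (P(O) = 2/9 + (3*(O + O))/9 = 2/9 + (3*(2*O))/9 = 2/9 + (6*O)/9 = 2/9 + 2*O/3)
G(J) = (-4/9 + J)**2 (G(J) = (J + (2/9 + (2/3)*(-1)))**2 = (J + (2/9 - 2/3))**2 = (J - 4/9)**2 = (-4/9 + J)**2)
Q/G(-5) + 2759/(-4413) = -129*81/(-4 + 9*(-5))**2 + 2759/(-4413) = -129*81/(-4 - 45)**2 + 2759*(-1/4413) = -129/((1/81)*(-49)**2) - 2759/4413 = -129/((1/81)*2401) - 2759/4413 = -129/2401/81 - 2759/4413 = -129*81/2401 - 2759/4413 = -10449/2401 - 2759/4413 = -52735796/10595613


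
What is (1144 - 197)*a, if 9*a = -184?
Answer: -174248/9 ≈ -19361.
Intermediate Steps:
a = -184/9 (a = (⅑)*(-184) = -184/9 ≈ -20.444)
(1144 - 197)*a = (1144 - 197)*(-184/9) = 947*(-184/9) = -174248/9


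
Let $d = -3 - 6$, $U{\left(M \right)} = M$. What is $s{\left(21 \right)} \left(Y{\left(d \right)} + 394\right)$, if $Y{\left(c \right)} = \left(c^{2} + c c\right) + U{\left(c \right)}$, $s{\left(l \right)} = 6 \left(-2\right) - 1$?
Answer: $-7111$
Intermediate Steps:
$s{\left(l \right)} = -13$ ($s{\left(l \right)} = -12 - 1 = -13$)
$d = -9$ ($d = -3 - 6 = -9$)
$Y{\left(c \right)} = c + 2 c^{2}$ ($Y{\left(c \right)} = \left(c^{2} + c c\right) + c = \left(c^{2} + c^{2}\right) + c = 2 c^{2} + c = c + 2 c^{2}$)
$s{\left(21 \right)} \left(Y{\left(d \right)} + 394\right) = - 13 \left(- 9 \left(1 + 2 \left(-9\right)\right) + 394\right) = - 13 \left(- 9 \left(1 - 18\right) + 394\right) = - 13 \left(\left(-9\right) \left(-17\right) + 394\right) = - 13 \left(153 + 394\right) = \left(-13\right) 547 = -7111$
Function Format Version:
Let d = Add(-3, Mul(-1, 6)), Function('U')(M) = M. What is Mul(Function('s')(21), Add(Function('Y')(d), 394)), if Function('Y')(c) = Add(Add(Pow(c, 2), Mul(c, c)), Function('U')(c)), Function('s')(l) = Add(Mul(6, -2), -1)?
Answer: -7111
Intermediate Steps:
Function('s')(l) = -13 (Function('s')(l) = Add(-12, -1) = -13)
d = -9 (d = Add(-3, -6) = -9)
Function('Y')(c) = Add(c, Mul(2, Pow(c, 2))) (Function('Y')(c) = Add(Add(Pow(c, 2), Mul(c, c)), c) = Add(Add(Pow(c, 2), Pow(c, 2)), c) = Add(Mul(2, Pow(c, 2)), c) = Add(c, Mul(2, Pow(c, 2))))
Mul(Function('s')(21), Add(Function('Y')(d), 394)) = Mul(-13, Add(Mul(-9, Add(1, Mul(2, -9))), 394)) = Mul(-13, Add(Mul(-9, Add(1, -18)), 394)) = Mul(-13, Add(Mul(-9, -17), 394)) = Mul(-13, Add(153, 394)) = Mul(-13, 547) = -7111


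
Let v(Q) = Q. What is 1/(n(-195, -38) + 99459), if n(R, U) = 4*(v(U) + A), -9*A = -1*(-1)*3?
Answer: 3/297917 ≈ 1.0070e-5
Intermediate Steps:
A = -⅓ (A = -(-1*(-1))*3/9 = -3/9 = -⅑*3 = -⅓ ≈ -0.33333)
n(R, U) = -4/3 + 4*U (n(R, U) = 4*(U - ⅓) = 4*(-⅓ + U) = -4/3 + 4*U)
1/(n(-195, -38) + 99459) = 1/((-4/3 + 4*(-38)) + 99459) = 1/((-4/3 - 152) + 99459) = 1/(-460/3 + 99459) = 1/(297917/3) = 3/297917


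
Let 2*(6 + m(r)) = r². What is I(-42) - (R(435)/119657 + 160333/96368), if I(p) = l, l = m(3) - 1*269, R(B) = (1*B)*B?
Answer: -3156584312989/11531105776 ≈ -273.75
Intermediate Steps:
R(B) = B² (R(B) = B*B = B²)
m(r) = -6 + r²/2
l = -541/2 (l = (-6 + (½)*3²) - 1*269 = (-6 + (½)*9) - 269 = (-6 + 9/2) - 269 = -3/2 - 269 = -541/2 ≈ -270.50)
I(p) = -541/2
I(-42) - (R(435)/119657 + 160333/96368) = -541/2 - (435²/119657 + 160333/96368) = -541/2 - (189225*(1/119657) + 160333*(1/96368)) = -541/2 - (189225/119657 + 160333/96368) = -541/2 - 1*37420200581/11531105776 = -541/2 - 37420200581/11531105776 = -3156584312989/11531105776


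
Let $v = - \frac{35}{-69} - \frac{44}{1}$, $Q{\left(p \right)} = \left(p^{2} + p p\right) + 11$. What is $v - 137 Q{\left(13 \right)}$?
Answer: $- \frac{3302098}{69} \approx -47857.0$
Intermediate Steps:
$Q{\left(p \right)} = 11 + 2 p^{2}$ ($Q{\left(p \right)} = \left(p^{2} + p^{2}\right) + 11 = 2 p^{2} + 11 = 11 + 2 p^{2}$)
$v = - \frac{3001}{69}$ ($v = \left(-35\right) \left(- \frac{1}{69}\right) - 44 = \frac{35}{69} - 44 = - \frac{3001}{69} \approx -43.493$)
$v - 137 Q{\left(13 \right)} = - \frac{3001}{69} - 137 \left(11 + 2 \cdot 13^{2}\right) = - \frac{3001}{69} - 137 \left(11 + 2 \cdot 169\right) = - \frac{3001}{69} - 137 \left(11 + 338\right) = - \frac{3001}{69} - 47813 = - \frac{3302098}{69}$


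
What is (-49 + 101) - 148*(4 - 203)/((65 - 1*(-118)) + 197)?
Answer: 12303/95 ≈ 129.51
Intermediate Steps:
(-49 + 101) - 148*(4 - 203)/((65 - 1*(-118)) + 197) = 52 - (-29452)/((65 + 118) + 197) = 52 - (-29452)/(183 + 197) = 52 - (-29452)/380 = 52 - 148*(-199/380) = 52 + 7363/95 = 12303/95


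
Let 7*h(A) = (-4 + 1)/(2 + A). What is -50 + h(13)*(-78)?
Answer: -1672/35 ≈ -47.771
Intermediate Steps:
h(A) = -3/(7*(2 + A)) (h(A) = ((-4 + 1)/(2 + A))/7 = (-3/(2 + A))/7 = -3/(7*(2 + A)))
-50 + h(13)*(-78) = -50 - 3/(14 + 7*13)*(-78) = -50 - 3/(14 + 91)*(-78) = -50 - 3/105*(-78) = -50 - 3*1/105*(-78) = -50 - 1/35*(-78) = -50 + 78/35 = -1672/35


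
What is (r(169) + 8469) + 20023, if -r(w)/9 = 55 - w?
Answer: 29518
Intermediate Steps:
r(w) = -495 + 9*w (r(w) = -9*(55 - w) = -495 + 9*w)
(r(169) + 8469) + 20023 = ((-495 + 9*169) + 8469) + 20023 = ((-495 + 1521) + 8469) + 20023 = (1026 + 8469) + 20023 = 9495 + 20023 = 29518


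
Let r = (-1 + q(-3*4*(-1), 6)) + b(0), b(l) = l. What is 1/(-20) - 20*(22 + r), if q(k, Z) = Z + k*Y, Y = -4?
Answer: 8399/20 ≈ 419.95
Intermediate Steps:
q(k, Z) = Z - 4*k (q(k, Z) = Z + k*(-4) = Z - 4*k)
r = -43 (r = (-1 + (6 - 4*(-3*4)*(-1))) + 0 = (-1 + (6 - (-48)*(-1))) + 0 = (-1 + (6 - 4*12)) + 0 = (-1 + (6 - 48)) + 0 = (-1 - 42) + 0 = -43 + 0 = -43)
1/(-20) - 20*(22 + r) = 1/(-20) - 20*(22 - 43) = -1/20 - 20*(-21) = -1/20 + 420 = 8399/20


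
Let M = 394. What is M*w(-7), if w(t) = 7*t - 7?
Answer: -22064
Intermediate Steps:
w(t) = -7 + 7*t
M*w(-7) = 394*(-7 + 7*(-7)) = 394*(-7 - 49) = 394*(-56) = -22064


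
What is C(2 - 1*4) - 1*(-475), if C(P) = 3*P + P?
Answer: 467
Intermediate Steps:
C(P) = 4*P
C(2 - 1*4) - 1*(-475) = 4*(2 - 1*4) - 1*(-475) = 4*(2 - 4) + 475 = 4*(-2) + 475 = -8 + 475 = 467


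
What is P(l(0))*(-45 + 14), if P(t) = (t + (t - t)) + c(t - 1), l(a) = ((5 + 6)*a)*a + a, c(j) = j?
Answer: 31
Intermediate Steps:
l(a) = a + 11*a² (l(a) = (11*a)*a + a = 11*a² + a = a + 11*a²)
P(t) = -1 + 2*t (P(t) = (t + (t - t)) + (t - 1) = (t + 0) + (-1 + t) = t + (-1 + t) = -1 + 2*t)
P(l(0))*(-45 + 14) = (-1 + 2*(0*(1 + 11*0)))*(-45 + 14) = (-1 + 2*(0*(1 + 0)))*(-31) = (-1 + 2*(0*1))*(-31) = (-1 + 2*0)*(-31) = (-1 + 0)*(-31) = -1*(-31) = 31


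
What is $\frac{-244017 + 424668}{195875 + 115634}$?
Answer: $\frac{180651}{311509} \approx 0.57992$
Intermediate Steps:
$\frac{-244017 + 424668}{195875 + 115634} = \frac{180651}{311509}$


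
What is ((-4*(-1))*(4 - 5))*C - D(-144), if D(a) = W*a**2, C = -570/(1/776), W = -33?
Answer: 2453568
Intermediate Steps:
C = -442320 (C = -570/1/776 = -570*776 = -442320)
D(a) = -33*a**2
((-4*(-1))*(4 - 5))*C - D(-144) = ((-4*(-1))*(4 - 5))*(-442320) - (-33)*(-144)**2 = (4*(-1))*(-442320) - (-33)*20736 = -4*(-442320) - 1*(-684288) = 1769280 + 684288 = 2453568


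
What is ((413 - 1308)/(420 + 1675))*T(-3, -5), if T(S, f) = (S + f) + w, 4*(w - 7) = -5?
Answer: 1611/1676 ≈ 0.96122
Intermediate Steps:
w = 23/4 (w = 7 + (¼)*(-5) = 7 - 5/4 = 23/4 ≈ 5.7500)
T(S, f) = 23/4 + S + f (T(S, f) = (S + f) + 23/4 = 23/4 + S + f)
((413 - 1308)/(420 + 1675))*T(-3, -5) = ((413 - 1308)/(420 + 1675))*(23/4 - 3 - 5) = -895/2095*(-9/4) = -895*1/2095*(-9/4) = -179/419*(-9/4) = 1611/1676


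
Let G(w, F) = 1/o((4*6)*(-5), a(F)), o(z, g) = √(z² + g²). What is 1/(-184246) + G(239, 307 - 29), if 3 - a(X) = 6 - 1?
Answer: -1/184246 + √3601/7202 ≈ 0.0083268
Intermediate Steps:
a(X) = -2 (a(X) = 3 - (6 - 1) = 3 - 1*5 = 3 - 5 = -2)
o(z, g) = √(g² + z²)
G(w, F) = √3601/7202 (G(w, F) = 1/(√((-2)² + ((4*6)*(-5))²)) = 1/(√(4 + (24*(-5))²)) = 1/(√(4 + (-120)²)) = 1/(√(4 + 14400)) = 1/(√14404) = 1/(2*√3601) = √3601/7202)
1/(-184246) + G(239, 307 - 29) = 1/(-184246) + √3601/7202 = -1/184246 + √3601/7202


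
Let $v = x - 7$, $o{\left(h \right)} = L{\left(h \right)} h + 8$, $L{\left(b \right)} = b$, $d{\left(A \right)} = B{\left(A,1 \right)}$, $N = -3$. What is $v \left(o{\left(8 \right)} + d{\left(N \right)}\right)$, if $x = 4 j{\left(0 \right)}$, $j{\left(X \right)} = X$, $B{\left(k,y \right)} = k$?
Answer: $-483$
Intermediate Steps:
$d{\left(A \right)} = A$
$o{\left(h \right)} = 8 + h^{2}$ ($o{\left(h \right)} = h h + 8 = h^{2} + 8 = 8 + h^{2}$)
$x = 0$ ($x = 4 \cdot 0 = 0$)
$v = -7$ ($v = 0 - 7 = -7$)
$v \left(o{\left(8 \right)} + d{\left(N \right)}\right) = - 7 \left(\left(8 + 8^{2}\right) - 3\right) = - 7 \left(\left(8 + 64\right) - 3\right) = - 7 \left(72 - 3\right) = \left(-7\right) 69 = -483$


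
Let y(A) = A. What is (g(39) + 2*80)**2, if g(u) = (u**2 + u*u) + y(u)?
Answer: 10504081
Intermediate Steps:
g(u) = u + 2*u**2 (g(u) = (u**2 + u*u) + u = (u**2 + u**2) + u = 2*u**2 + u = u + 2*u**2)
(g(39) + 2*80)**2 = (39*(1 + 2*39) + 2*80)**2 = (39*(1 + 78) + 160)**2 = (39*79 + 160)**2 = (3081 + 160)**2 = 3241**2 = 10504081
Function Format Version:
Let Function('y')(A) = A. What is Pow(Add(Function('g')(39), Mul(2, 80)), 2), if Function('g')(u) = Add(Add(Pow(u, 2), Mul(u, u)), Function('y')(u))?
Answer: 10504081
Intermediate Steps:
Function('g')(u) = Add(u, Mul(2, Pow(u, 2))) (Function('g')(u) = Add(Add(Pow(u, 2), Mul(u, u)), u) = Add(Add(Pow(u, 2), Pow(u, 2)), u) = Add(Mul(2, Pow(u, 2)), u) = Add(u, Mul(2, Pow(u, 2))))
Pow(Add(Function('g')(39), Mul(2, 80)), 2) = Pow(Add(Mul(39, Add(1, Mul(2, 39))), Mul(2, 80)), 2) = Pow(Add(Mul(39, Add(1, 78)), 160), 2) = Pow(Add(Mul(39, 79), 160), 2) = Pow(Add(3081, 160), 2) = Pow(3241, 2) = 10504081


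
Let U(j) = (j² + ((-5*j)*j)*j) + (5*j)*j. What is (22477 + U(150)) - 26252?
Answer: -16743775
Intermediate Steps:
U(j) = -5*j³ + 6*j² (U(j) = (j² + (-5*j²)*j) + 5*j² = (j² - 5*j³) + 5*j² = -5*j³ + 6*j²)
(22477 + U(150)) - 26252 = (22477 + 150²*(6 - 5*150)) - 26252 = (22477 + 22500*(6 - 750)) - 26252 = (22477 + 22500*(-744)) - 26252 = (22477 - 16740000) - 26252 = -16717523 - 26252 = -16743775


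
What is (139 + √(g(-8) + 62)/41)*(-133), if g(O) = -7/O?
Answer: -18487 - 133*√1006/164 ≈ -18513.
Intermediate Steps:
(139 + √(g(-8) + 62)/41)*(-133) = (139 + √(-7/(-8) + 62)/41)*(-133) = (139 + √(-7*(-⅛) + 62)*(1/41))*(-133) = (139 + √(7/8 + 62)*(1/41))*(-133) = (139 + √(503/8)*(1/41))*(-133) = (139 + (√1006/4)*(1/41))*(-133) = (139 + √1006/164)*(-133) = -18487 - 133*√1006/164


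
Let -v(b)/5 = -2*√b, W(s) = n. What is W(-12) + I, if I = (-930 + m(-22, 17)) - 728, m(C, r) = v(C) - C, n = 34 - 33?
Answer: -1635 + 10*I*√22 ≈ -1635.0 + 46.904*I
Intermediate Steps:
n = 1
W(s) = 1
v(b) = 10*√b (v(b) = -(-10)*√b = 10*√b)
m(C, r) = -C + 10*√C (m(C, r) = 10*√C - C = -C + 10*√C)
I = -1636 + 10*I*√22 (I = (-930 + (-1*(-22) + 10*√(-22))) - 728 = (-930 + (22 + 10*(I*√22))) - 728 = (-930 + (22 + 10*I*√22)) - 728 = (-908 + 10*I*√22) - 728 = -1636 + 10*I*√22 ≈ -1636.0 + 46.904*I)
W(-12) + I = 1 + (-1636 + 10*I*√22) = -1635 + 10*I*√22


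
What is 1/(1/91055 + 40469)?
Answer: 91055/3684904796 ≈ 2.4710e-5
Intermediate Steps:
1/(1/91055 + 40469) = 1/(3684904796/91055) = 91055/3684904796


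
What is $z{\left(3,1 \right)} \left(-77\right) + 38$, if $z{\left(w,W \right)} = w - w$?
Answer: $38$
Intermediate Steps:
$z{\left(w,W \right)} = 0$
$z{\left(3,1 \right)} \left(-77\right) + 38 = 0 \left(-77\right) + 38 = 0 + 38 = 38$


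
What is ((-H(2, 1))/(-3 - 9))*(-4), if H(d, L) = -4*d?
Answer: 8/3 ≈ 2.6667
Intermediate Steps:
((-H(2, 1))/(-3 - 9))*(-4) = ((-(-4)*2)/(-3 - 9))*(-4) = ((-1*(-8))/(-12))*(-4) = -1/12*8*(-4) = -⅔*(-4) = 8/3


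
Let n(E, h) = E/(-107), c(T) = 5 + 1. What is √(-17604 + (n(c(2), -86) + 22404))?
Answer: 3*√6106062/107 ≈ 69.282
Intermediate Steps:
c(T) = 6
n(E, h) = -E/107 (n(E, h) = E*(-1/107) = -E/107)
√(-17604 + (n(c(2), -86) + 22404)) = √(-17604 + (-1/107*6 + 22404)) = √(-17604 + (-6/107 + 22404)) = √(-17604 + 2397222/107) = √(513594/107) = 3*√6106062/107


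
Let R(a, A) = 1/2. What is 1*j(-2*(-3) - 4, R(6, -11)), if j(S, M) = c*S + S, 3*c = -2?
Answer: 2/3 ≈ 0.66667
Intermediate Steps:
c = -2/3 (c = (1/3)*(-2) = -2/3 ≈ -0.66667)
R(a, A) = 1/2
j(S, M) = S/3 (j(S, M) = -2*S/3 + S = S/3)
1*j(-2*(-3) - 4, R(6, -11)) = 1*((-2*(-3) - 4)/3) = 1*((6 - 4)/3) = 1*((1/3)*2) = 1*(2/3) = 2/3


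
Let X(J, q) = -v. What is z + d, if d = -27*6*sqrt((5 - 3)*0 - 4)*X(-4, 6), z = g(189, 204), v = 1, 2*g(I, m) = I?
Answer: 189/2 + 324*I ≈ 94.5 + 324.0*I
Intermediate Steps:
g(I, m) = I/2
X(J, q) = -1 (X(J, q) = -1*1 = -1)
z = 189/2 (z = (1/2)*189 = 189/2 ≈ 94.500)
d = 324*I (d = -27*6*sqrt((5 - 3)*0 - 4)*(-1) = -27*6*sqrt(2*0 - 4)*(-1) = -27*6*sqrt(0 - 4)*(-1) = -27*6*sqrt(-4)*(-1) = -27*6*(2*I)*(-1) = -27*12*I*(-1) = -(-324)*I = 324*I ≈ 324.0*I)
z + d = 189/2 + 324*I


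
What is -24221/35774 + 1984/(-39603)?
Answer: -1030199879/1416757722 ≈ -0.72715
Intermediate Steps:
-24221/35774 + 1984/(-39603) = -24221*1/35774 + 1984*(-1/39603) = -24221/35774 - 1984/39603 = -1030199879/1416757722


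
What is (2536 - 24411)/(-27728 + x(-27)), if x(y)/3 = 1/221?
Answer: 966875/1225577 ≈ 0.78891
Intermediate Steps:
x(y) = 3/221
(2536 - 24411)/(-27728 + x(-27)) = (2536 - 24411)/(-27728 + 3/221) = -21875/(-6127885/221) = -21875*(-221/6127885) = 966875/1225577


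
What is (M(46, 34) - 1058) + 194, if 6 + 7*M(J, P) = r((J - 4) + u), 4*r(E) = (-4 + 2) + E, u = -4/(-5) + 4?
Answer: -30214/35 ≈ -863.26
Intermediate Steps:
u = 24/5 (u = -4*(-⅕) + 4 = ⅘ + 4 = 24/5 ≈ 4.8000)
r(E) = -½ + E/4 (r(E) = ((-4 + 2) + E)/4 = (-2 + E)/4 = -½ + E/4)
M(J, P) = -9/10 + J/28 (M(J, P) = -6/7 + (-½ + ((J - 4) + 24/5)/4)/7 = -6/7 + (-½ + ((-4 + J) + 24/5)/4)/7 = -6/7 + (-½ + (⅘ + J)/4)/7 = -6/7 + (-½ + (⅕ + J/4))/7 = -6/7 + (-3/10 + J/4)/7 = -6/7 + (-3/70 + J/28) = -9/10 + J/28)
(M(46, 34) - 1058) + 194 = ((-9/10 + (1/28)*46) - 1058) + 194 = ((-9/10 + 23/14) - 1058) + 194 = (26/35 - 1058) + 194 = -37004/35 + 194 = -30214/35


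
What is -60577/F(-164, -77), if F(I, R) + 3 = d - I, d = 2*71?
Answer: -60577/303 ≈ -199.92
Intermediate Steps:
d = 142
F(I, R) = 139 - I (F(I, R) = -3 + (142 - I) = 139 - I)
-60577/F(-164, -77) = -60577/(139 - 1*(-164)) = -60577/(139 + 164) = -60577/303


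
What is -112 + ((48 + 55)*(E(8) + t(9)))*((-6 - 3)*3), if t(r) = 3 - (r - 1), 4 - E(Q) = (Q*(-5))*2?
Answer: -219811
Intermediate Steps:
E(Q) = 4 + 10*Q (E(Q) = 4 - Q*(-5)*2 = 4 - (-5*Q)*2 = 4 - (-10)*Q = 4 + 10*Q)
t(r) = 4 - r (t(r) = 3 - (-1 + r) = 3 + (1 - r) = 4 - r)
-112 + ((48 + 55)*(E(8) + t(9)))*((-6 - 3)*3) = -112 + ((48 + 55)*((4 + 10*8) + (4 - 1*9)))*((-6 - 3)*3) = -112 + (103*((4 + 80) + (4 - 9)))*(-9*3) = -112 + (103*(84 - 5))*(-27) = -112 + (103*79)*(-27) = -112 + 8137*(-27) = -112 - 219699 = -219811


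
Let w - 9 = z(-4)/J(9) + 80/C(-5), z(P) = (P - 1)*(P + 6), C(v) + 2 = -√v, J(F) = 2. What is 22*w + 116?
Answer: -1684/9 + 1760*I*√5/9 ≈ -187.11 + 437.28*I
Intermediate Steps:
C(v) = -2 - √v
z(P) = (-1 + P)*(6 + P)
w = 4 + 80/(-2 - I*√5) (w = 9 + ((-6 + (-4)² + 5*(-4))/2 + 80/(-2 - √(-5))) = 9 + ((-6 + 16 - 20)*(½) + 80/(-2 - I*√5)) = 9 + (-10*½ + 80/(-2 - I*√5)) = 9 + (-5 + 80/(-2 - I*√5)) = 4 + 80/(-2 - I*√5) ≈ -13.778 + 19.876*I)
22*w + 116 = 22*(-124/9 + 80*I*√5/9) + 116 = (-2728/9 + 1760*I*√5/9) + 116 = -1684/9 + 1760*I*√5/9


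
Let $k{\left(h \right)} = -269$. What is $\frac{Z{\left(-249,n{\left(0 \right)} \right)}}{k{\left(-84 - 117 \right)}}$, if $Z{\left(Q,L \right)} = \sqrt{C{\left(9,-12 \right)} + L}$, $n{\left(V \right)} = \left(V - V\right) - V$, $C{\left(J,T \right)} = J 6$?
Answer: $- \frac{3 \sqrt{6}}{269} \approx -0.027318$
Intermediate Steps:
$C{\left(J,T \right)} = 6 J$
$n{\left(V \right)} = - V$ ($n{\left(V \right)} = 0 - V = - V$)
$Z{\left(Q,L \right)} = \sqrt{54 + L}$ ($Z{\left(Q,L \right)} = \sqrt{6 \cdot 9 + L} = \sqrt{54 + L}$)
$\frac{Z{\left(-249,n{\left(0 \right)} \right)}}{k{\left(-84 - 117 \right)}} = \frac{\sqrt{54 - 0}}{-269} = \sqrt{54 + 0} \left(- \frac{1}{269}\right) = \sqrt{54} \left(- \frac{1}{269}\right) = 3 \sqrt{6} \left(- \frac{1}{269}\right) = - \frac{3 \sqrt{6}}{269}$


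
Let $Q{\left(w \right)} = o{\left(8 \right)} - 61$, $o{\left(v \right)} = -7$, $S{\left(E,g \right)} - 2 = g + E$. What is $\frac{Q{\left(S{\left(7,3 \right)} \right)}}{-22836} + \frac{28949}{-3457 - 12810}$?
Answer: $- \frac{164993302}{92868303} \approx -1.7766$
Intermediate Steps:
$S{\left(E,g \right)} = 2 + E + g$ ($S{\left(E,g \right)} = 2 + \left(g + E\right) = 2 + \left(E + g\right) = 2 + E + g$)
$Q{\left(w \right)} = -68$ ($Q{\left(w \right)} = -7 - 61 = -68$)
$\frac{Q{\left(S{\left(7,3 \right)} \right)}}{-22836} + \frac{28949}{-3457 - 12810} = - \frac{68}{-22836} + \frac{28949}{-3457 - 12810} = \left(-68\right) \left(- \frac{1}{22836}\right) + \frac{28949}{-3457 - 12810} = \frac{17}{5709} + \frac{28949}{-16267} = \frac{17}{5709} + 28949 \left(- \frac{1}{16267}\right) = \frac{17}{5709} - \frac{28949}{16267} = - \frac{164993302}{92868303}$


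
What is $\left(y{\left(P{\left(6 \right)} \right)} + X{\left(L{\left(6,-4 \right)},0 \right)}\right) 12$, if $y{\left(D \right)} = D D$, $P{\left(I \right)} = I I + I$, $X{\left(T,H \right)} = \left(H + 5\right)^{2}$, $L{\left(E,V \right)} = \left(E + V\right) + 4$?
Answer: $21468$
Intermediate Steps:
$L{\left(E,V \right)} = 4 + E + V$
$X{\left(T,H \right)} = \left(5 + H\right)^{2}$
$P{\left(I \right)} = I + I^{2}$ ($P{\left(I \right)} = I^{2} + I = I + I^{2}$)
$y{\left(D \right)} = D^{2}$
$\left(y{\left(P{\left(6 \right)} \right)} + X{\left(L{\left(6,-4 \right)},0 \right)}\right) 12 = \left(\left(6 \left(1 + 6\right)\right)^{2} + \left(5 + 0\right)^{2}\right) 12 = \left(\left(6 \cdot 7\right)^{2} + 5^{2}\right) 12 = \left(42^{2} + 25\right) 12 = \left(1764 + 25\right) 12 = 1789 \cdot 12 = 21468$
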